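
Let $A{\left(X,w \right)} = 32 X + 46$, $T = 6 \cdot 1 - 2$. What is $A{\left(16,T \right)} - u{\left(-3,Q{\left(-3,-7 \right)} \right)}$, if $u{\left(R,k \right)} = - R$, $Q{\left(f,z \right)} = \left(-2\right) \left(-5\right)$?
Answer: $555$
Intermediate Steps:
$Q{\left(f,z \right)} = 10$
$T = 4$ ($T = 6 - 2 = 4$)
$A{\left(X,w \right)} = 46 + 32 X$
$A{\left(16,T \right)} - u{\left(-3,Q{\left(-3,-7 \right)} \right)} = \left(46 + 32 \cdot 16\right) - \left(-1\right) \left(-3\right) = \left(46 + 512\right) - 3 = 558 - 3 = 555$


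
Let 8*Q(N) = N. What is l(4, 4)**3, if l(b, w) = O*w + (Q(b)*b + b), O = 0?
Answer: 216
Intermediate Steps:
Q(N) = N/8
l(b, w) = b + b**2/8 (l(b, w) = 0*w + ((b/8)*b + b) = 0 + (b**2/8 + b) = 0 + (b + b**2/8) = b + b**2/8)
l(4, 4)**3 = ((1/8)*4*(8 + 4))**3 = ((1/8)*4*12)**3 = 6**3 = 216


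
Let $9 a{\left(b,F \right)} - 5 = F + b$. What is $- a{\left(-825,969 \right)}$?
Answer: $- \frac{149}{9} \approx -16.556$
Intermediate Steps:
$a{\left(b,F \right)} = \frac{5}{9} + \frac{F}{9} + \frac{b}{9}$ ($a{\left(b,F \right)} = \frac{5}{9} + \frac{F + b}{9} = \frac{5}{9} + \left(\frac{F}{9} + \frac{b}{9}\right) = \frac{5}{9} + \frac{F}{9} + \frac{b}{9}$)
$- a{\left(-825,969 \right)} = - (\frac{5}{9} + \frac{1}{9} \cdot 969 + \frac{1}{9} \left(-825\right)) = - (\frac{5}{9} + \frac{323}{3} - \frac{275}{3}) = \left(-1\right) \frac{149}{9} = - \frac{149}{9}$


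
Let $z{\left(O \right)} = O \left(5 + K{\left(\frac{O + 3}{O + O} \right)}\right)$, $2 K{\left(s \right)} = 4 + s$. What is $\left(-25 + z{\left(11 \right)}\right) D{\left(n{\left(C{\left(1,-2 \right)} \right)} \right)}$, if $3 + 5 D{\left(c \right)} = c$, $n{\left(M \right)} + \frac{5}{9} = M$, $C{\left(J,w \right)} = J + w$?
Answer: $- \frac{1517}{30} \approx -50.567$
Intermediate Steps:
$n{\left(M \right)} = - \frac{5}{9} + M$
$K{\left(s \right)} = 2 + \frac{s}{2}$ ($K{\left(s \right)} = \frac{4 + s}{2} = 2 + \frac{s}{2}$)
$z{\left(O \right)} = O \left(7 + \frac{3 + O}{4 O}\right)$ ($z{\left(O \right)} = O \left(5 + \left(2 + \frac{\left(O + 3\right) \frac{1}{O + O}}{2}\right)\right) = O \left(5 + \left(2 + \frac{\left(3 + O\right) \frac{1}{2 O}}{2}\right)\right) = O \left(5 + \left(2 + \frac{\frac{1}{2} \frac{1}{O} \left(3 + O\right)}{2}\right)\right) = O \left(5 + \left(2 + \frac{3 + O}{4 O}\right)\right) = O \left(7 + \frac{3 + O}{4 O}\right)$)
$D{\left(c \right)} = - \frac{3}{5} + \frac{c}{5}$
$\left(-25 + z{\left(11 \right)}\right) D{\left(n{\left(C{\left(1,-2 \right)} \right)} \right)} = \left(-25 + \left(\frac{3}{4} + \frac{29}{4} \cdot 11\right)\right) \left(- \frac{3}{5} + \frac{- \frac{5}{9} + \left(1 - 2\right)}{5}\right) = \left(-25 + \left(\frac{3}{4} + \frac{319}{4}\right)\right) \left(- \frac{3}{5} + \frac{- \frac{5}{9} - 1}{5}\right) = \left(-25 + \frac{161}{2}\right) \left(- \frac{3}{5} + \frac{1}{5} \left(- \frac{14}{9}\right)\right) = \frac{111 \left(- \frac{3}{5} - \frac{14}{45}\right)}{2} = \frac{111}{2} \left(- \frac{41}{45}\right) = - \frac{1517}{30}$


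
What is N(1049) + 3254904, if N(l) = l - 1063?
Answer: 3254890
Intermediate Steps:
N(l) = -1063 + l
N(1049) + 3254904 = (-1063 + 1049) + 3254904 = -14 + 3254904 = 3254890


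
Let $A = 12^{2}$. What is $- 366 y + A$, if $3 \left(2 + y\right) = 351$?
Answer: $-41946$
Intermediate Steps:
$y = 115$ ($y = -2 + \frac{1}{3} \cdot 351 = -2 + 117 = 115$)
$A = 144$
$- 366 y + A = \left(-366\right) 115 + 144 = -42090 + 144 = -41946$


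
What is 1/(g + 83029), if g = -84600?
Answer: -1/1571 ≈ -0.00063654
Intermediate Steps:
1/(g + 83029) = 1/(-84600 + 83029) = 1/(-1571) = -1/1571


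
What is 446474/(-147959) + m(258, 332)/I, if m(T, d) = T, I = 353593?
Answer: -22547415380/7473895241 ≈ -3.0168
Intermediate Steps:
446474/(-147959) + m(258, 332)/I = 446474/(-147959) + 258/353593 = 446474*(-1/147959) + 258*(1/353593) = -63782/21137 + 258/353593 = -22547415380/7473895241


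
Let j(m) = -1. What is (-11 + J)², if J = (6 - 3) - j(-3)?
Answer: 49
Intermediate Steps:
J = 4 (J = (6 - 3) - 1*(-1) = 3 + 1 = 4)
(-11 + J)² = (-11 + 4)² = (-7)² = 49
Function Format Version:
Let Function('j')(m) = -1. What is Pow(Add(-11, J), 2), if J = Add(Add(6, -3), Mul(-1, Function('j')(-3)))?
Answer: 49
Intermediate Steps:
J = 4 (J = Add(Add(6, -3), Mul(-1, -1)) = Add(3, 1) = 4)
Pow(Add(-11, J), 2) = Pow(Add(-11, 4), 2) = Pow(-7, 2) = 49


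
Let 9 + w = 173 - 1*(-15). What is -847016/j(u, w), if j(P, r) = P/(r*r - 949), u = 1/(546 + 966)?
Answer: -39819157265664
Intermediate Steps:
u = 1/1512 ≈ 0.00066138
w = 179 (w = -9 + (173 - 1*(-15)) = -9 + (173 + 15) = -9 + 188 = 179)
j(P, r) = P/(-949 + r**2) (j(P, r) = P/(r**2 - 949) = P/(-949 + r**2))
-847016/j(u, w) = -847016/(1/(1512*(-949 + 179**2))) = -847016/(1/(1512*(-949 + 32041))) = -847016/((1/1512)/31092) = -847016/((1/1512)*(1/31092)) = -847016/1/47011104 = -847016*47011104 = -39819157265664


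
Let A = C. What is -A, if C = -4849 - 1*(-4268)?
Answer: 581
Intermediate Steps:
C = -581 (C = -4849 + 4268 = -581)
A = -581
-A = -1*(-581) = 581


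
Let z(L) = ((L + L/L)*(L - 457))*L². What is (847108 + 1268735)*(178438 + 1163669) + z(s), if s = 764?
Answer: 2976771625281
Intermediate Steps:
z(L) = L²*(1 + L)*(-457 + L) (z(L) = ((L + 1)*(-457 + L))*L² = ((1 + L)*(-457 + L))*L² = L²*(1 + L)*(-457 + L))
(847108 + 1268735)*(178438 + 1163669) + z(s) = (847108 + 1268735)*(178438 + 1163669) + 764²*(-457 + 764² - 456*764) = 2115843*1342107 + 583696*(-457 + 583696 - 348384) = 2839687701201 + 583696*234855 = 2839687701201 + 137083924080 = 2976771625281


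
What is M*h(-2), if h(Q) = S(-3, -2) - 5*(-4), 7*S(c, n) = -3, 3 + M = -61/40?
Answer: -24797/280 ≈ -88.561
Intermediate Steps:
M = -181/40 (M = -3 - 61/40 = -181/40 ≈ -4.5250)
S(c, n) = -3/7 (S(c, n) = (⅐)*(-3) = -3/7)
h(Q) = 137/7 (h(Q) = -3/7 - 5*(-4) = -3/7 + 20 = 137/7)
M*h(-2) = -181/40*137/7 = -24797/280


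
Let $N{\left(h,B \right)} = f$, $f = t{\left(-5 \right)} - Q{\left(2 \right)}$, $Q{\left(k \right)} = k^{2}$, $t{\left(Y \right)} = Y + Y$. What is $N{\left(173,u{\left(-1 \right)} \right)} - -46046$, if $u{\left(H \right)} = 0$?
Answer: $46032$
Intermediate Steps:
$t{\left(Y \right)} = 2 Y$
$f = -14$ ($f = 2 \left(-5\right) - 2^{2} = -10 - 4 = -14$)
$N{\left(h,B \right)} = -14$
$N{\left(173,u{\left(-1 \right)} \right)} - -46046 = -14 - -46046 = -14 + 46046 = 46032$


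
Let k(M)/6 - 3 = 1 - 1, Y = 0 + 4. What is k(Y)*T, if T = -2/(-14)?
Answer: 18/7 ≈ 2.5714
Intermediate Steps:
Y = 4
k(M) = 18 (k(M) = 18 + 6*(1 - 1) = 18 + 6*0 = 18 + 0 = 18)
T = 1/7 (T = -2*(-1/14) = 1/7 ≈ 0.14286)
k(Y)*T = 18*(1/7) = 18/7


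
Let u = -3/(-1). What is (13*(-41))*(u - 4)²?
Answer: -533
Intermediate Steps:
u = 3 (u = -3*(-1) = 3)
(13*(-41))*(u - 4)² = (13*(-41))*(3 - 4)² = -533*(-1)² = -533*1 = -533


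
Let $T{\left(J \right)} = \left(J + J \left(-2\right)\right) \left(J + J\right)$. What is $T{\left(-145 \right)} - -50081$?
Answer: $8031$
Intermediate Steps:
$T{\left(J \right)} = - 2 J^{2}$ ($T{\left(J \right)} = \left(J - 2 J\right) 2 J = - J 2 J = - 2 J^{2}$)
$T{\left(-145 \right)} - -50081 = - 2 \left(-145\right)^{2} - -50081 = \left(-2\right) 21025 + 50081 = -42050 + 50081 = 8031$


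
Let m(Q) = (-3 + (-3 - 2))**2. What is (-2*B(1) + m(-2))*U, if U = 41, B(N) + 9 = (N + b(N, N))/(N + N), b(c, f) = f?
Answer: 3280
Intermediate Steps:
m(Q) = 64 (m(Q) = (-3 - 5)**2 = (-8)**2 = 64)
B(N) = -8 (B(N) = -9 + (N + N)/(N + N) = -9 + (2*N)/((2*N)) = -9 + (2*N)*(1/(2*N)) = -9 + 1 = -8)
(-2*B(1) + m(-2))*U = (-2*(-8) + 64)*41 = (16 + 64)*41 = 80*41 = 3280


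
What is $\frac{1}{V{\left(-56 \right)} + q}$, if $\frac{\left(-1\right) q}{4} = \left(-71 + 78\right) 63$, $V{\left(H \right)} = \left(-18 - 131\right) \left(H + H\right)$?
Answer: $\frac{1}{14924} \approx 6.7006 \cdot 10^{-5}$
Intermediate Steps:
$V{\left(H \right)} = - 298 H$ ($V{\left(H \right)} = - 149 \cdot 2 H = - 298 H$)
$q = -1764$ ($q = - 4 \left(-71 + 78\right) 63 = - 4 \cdot 7 \cdot 63 = \left(-4\right) 441 = -1764$)
$\frac{1}{V{\left(-56 \right)} + q} = \frac{1}{\left(-298\right) \left(-56\right) - 1764} = \frac{1}{16688 - 1764} = \frac{1}{14924}$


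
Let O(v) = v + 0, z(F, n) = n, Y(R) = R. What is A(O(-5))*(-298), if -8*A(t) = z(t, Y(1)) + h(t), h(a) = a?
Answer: -149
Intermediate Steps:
O(v) = v
A(t) = -⅛ - t/8 (A(t) = -(1 + t)/8 = -⅛ - t/8)
A(O(-5))*(-298) = (-⅛ - ⅛*(-5))*(-298) = (-⅛ + 5/8)*(-298) = (½)*(-298) = -149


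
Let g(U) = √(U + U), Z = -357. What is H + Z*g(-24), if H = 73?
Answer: 73 - 1428*I*√3 ≈ 73.0 - 2473.4*I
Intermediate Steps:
g(U) = √2*√U (g(U) = √(2*U) = √2*√U)
H + Z*g(-24) = 73 - 357*√2*√(-24) = 73 - 357*√2*2*I*√6 = 73 - 1428*I*√3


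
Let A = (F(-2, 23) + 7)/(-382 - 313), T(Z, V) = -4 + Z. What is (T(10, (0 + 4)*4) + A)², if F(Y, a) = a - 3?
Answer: 17164449/483025 ≈ 35.535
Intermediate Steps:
F(Y, a) = -3 + a
A = -27/695 (A = ((-3 + 23) + 7)/(-382 - 313) = (20 + 7)/(-695) = 27*(-1/695) = -27/695 ≈ -0.038849)
(T(10, (0 + 4)*4) + A)² = ((-4 + 10) - 27/695)² = (6 - 27/695)² = (4143/695)² = 17164449/483025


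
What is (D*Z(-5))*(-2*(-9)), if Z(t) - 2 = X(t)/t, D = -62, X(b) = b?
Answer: -3348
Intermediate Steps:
Z(t) = 3 (Z(t) = 2 + t/t = 2 + 1 = 3)
(D*Z(-5))*(-2*(-9)) = (-62*3)*(-2*(-9)) = -186*18 = -3348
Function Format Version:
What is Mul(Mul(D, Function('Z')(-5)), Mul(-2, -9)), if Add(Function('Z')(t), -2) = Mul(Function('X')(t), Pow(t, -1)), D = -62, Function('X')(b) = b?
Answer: -3348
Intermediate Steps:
Function('Z')(t) = 3 (Function('Z')(t) = Add(2, Mul(t, Pow(t, -1))) = Add(2, 1) = 3)
Mul(Mul(D, Function('Z')(-5)), Mul(-2, -9)) = Mul(Mul(-62, 3), Mul(-2, -9)) = Mul(-186, 18) = -3348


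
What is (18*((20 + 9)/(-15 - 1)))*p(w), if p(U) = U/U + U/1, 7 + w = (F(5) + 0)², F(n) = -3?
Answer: -783/8 ≈ -97.875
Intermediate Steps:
w = 2 (w = -7 + (-3 + 0)² = -7 + (-3)² = -7 + 9 = 2)
p(U) = 1 + U (p(U) = 1 + U*1 = 1 + U)
(18*((20 + 9)/(-15 - 1)))*p(w) = (18*((20 + 9)/(-15 - 1)))*(1 + 2) = (18*(29/(-16)))*3 = (18*(29*(-1/16)))*3 = (18*(-29/16))*3 = -261/8*3 = -783/8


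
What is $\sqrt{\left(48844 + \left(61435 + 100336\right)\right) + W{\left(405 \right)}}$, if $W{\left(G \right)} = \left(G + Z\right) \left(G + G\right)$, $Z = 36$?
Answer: $5 \sqrt{22713} \approx 753.54$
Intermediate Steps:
$W{\left(G \right)} = 2 G \left(36 + G\right)$ ($W{\left(G \right)} = \left(G + 36\right) \left(G + G\right) = \left(36 + G\right) 2 G = 2 G \left(36 + G\right)$)
$\sqrt{\left(48844 + \left(61435 + 100336\right)\right) + W{\left(405 \right)}} = \sqrt{\left(48844 + \left(61435 + 100336\right)\right) + 2 \cdot 405 \left(36 + 405\right)} = \sqrt{\left(48844 + 161771\right) + 2 \cdot 405 \cdot 441} = \sqrt{210615 + 357210} = \sqrt{567825} = 5 \sqrt{22713}$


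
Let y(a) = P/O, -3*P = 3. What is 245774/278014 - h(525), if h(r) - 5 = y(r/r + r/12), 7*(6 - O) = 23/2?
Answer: -32954930/8479427 ≈ -3.8865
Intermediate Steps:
P = -1 (P = -1/3*3 = -1)
O = 61/14 (O = 6 - 23/(7*2) = 6 - 1/7*23/2 = 6 - 23/14 = 61/14 ≈ 4.3571)
y(a) = -14/61 (y(a) = -1/61/14 = -1*14/61 = -14/61)
h(r) = 291/61 (h(r) = 5 - 14/61 = 291/61)
245774/278014 - h(525) = 245774/278014 - 1*291/61 = 245774*(1/278014) - 291/61 = 122887/139007 - 291/61 = -32954930/8479427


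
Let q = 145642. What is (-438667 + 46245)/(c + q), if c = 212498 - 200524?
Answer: -196211/78808 ≈ -2.4897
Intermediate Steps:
c = 11974
(-438667 + 46245)/(c + q) = (-438667 + 46245)/(11974 + 145642) = -392422/157616 = -392422*1/157616 = -196211/78808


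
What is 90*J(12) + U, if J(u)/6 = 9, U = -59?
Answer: 4801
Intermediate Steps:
J(u) = 54 (J(u) = 6*9 = 54)
90*J(12) + U = 90*54 - 59 = 4860 - 59 = 4801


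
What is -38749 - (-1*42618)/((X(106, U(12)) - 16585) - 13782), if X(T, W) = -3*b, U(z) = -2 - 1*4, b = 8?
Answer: -1177663477/30391 ≈ -38750.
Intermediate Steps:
U(z) = -6 (U(z) = -2 - 4 = -6)
X(T, W) = -24 (X(T, W) = -3*8 = -24)
-38749 - (-1*42618)/((X(106, U(12)) - 16585) - 13782) = -38749 - (-1*42618)/((-24 - 16585) - 13782) = -38749 - (-42618)/(-16609 - 13782) = -38749 - (-42618)/(-30391) = -38749 - (-42618)*(-1)/30391 = -38749 - 1*42618/30391 = -38749 - 42618/30391 = -1177663477/30391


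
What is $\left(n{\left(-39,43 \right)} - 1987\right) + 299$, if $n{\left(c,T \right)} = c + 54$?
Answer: $-1673$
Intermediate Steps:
$n{\left(c,T \right)} = 54 + c$
$\left(n{\left(-39,43 \right)} - 1987\right) + 299 = \left(\left(54 - 39\right) - 1987\right) + 299 = \left(15 - 1987\right) + 299 = -1972 + 299 = -1673$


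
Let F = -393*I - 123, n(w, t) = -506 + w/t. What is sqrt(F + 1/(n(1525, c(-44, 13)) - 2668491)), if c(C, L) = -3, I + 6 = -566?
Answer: sqrt(3602425334514199185)/4004258 ≈ 474.00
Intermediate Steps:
I = -572 (I = -6 - 566 = -572)
F = 224673 (F = -393*(-572) - 123 = 224796 - 123 = 224673)
sqrt(F + 1/(n(1525, c(-44, 13)) - 2668491)) = sqrt(224673 + 1/((-506 + 1525/(-3)) - 2668491)) = sqrt(224673 + 1/((-506 + 1525*(-1/3)) - 2668491)) = sqrt(224673 + 1/((-506 - 1525/3) - 2668491)) = sqrt(224673 + 1/(-3043/3 - 2668491)) = sqrt(224673 + 1/(-8008516/3)) = sqrt(224673 - 3/8008516) = sqrt(1799297315265/8008516) = sqrt(3602425334514199185)/4004258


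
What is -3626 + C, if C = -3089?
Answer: -6715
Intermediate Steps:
-3626 + C = -3626 - 3089 = -6715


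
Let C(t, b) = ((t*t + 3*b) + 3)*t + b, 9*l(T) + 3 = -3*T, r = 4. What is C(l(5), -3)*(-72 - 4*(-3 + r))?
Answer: -76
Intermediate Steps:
l(T) = -1/3 - T/3 (l(T) = -1/3 + (-3*T)/9 = -1/3 - T/3)
C(t, b) = b + t*(3 + t**2 + 3*b) (C(t, b) = ((t**2 + 3*b) + 3)*t + b = (3 + t**2 + 3*b)*t + b = t*(3 + t**2 + 3*b) + b = b + t*(3 + t**2 + 3*b))
C(l(5), -3)*(-72 - 4*(-3 + r)) = (-3 + (-1/3 - 1/3*5)**3 + 3*(-1/3 - 1/3*5) + 3*(-3)*(-1/3 - 1/3*5))*(-72 - 4*(-3 + 4)) = (-3 + (-1/3 - 5/3)**3 + 3*(-1/3 - 5/3) + 3*(-3)*(-1/3 - 5/3))*(-72 - 4*1) = (-3 + (-2)**3 + 3*(-2) + 3*(-3)*(-2))*(-72 - 4) = (-3 - 8 - 6 + 18)*(-76) = 1*(-76) = -76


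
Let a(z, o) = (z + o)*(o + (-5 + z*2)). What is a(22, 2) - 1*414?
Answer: 570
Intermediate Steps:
a(z, o) = (o + z)*(-5 + o + 2*z) (a(z, o) = (o + z)*(o + (-5 + 2*z)) = (o + z)*(-5 + o + 2*z))
a(22, 2) - 1*414 = (2² - 5*2 - 5*22 + 2*22² + 3*2*22) - 1*414 = (4 - 10 - 110 + 2*484 + 132) - 414 = (4 - 10 - 110 + 968 + 132) - 414 = 984 - 414 = 570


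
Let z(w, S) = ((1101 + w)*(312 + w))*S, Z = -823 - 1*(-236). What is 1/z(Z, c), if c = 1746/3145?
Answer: -629/49359420 ≈ -1.2743e-5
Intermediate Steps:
c = 1746/3145 (c = 1746*(1/3145) = 1746/3145 ≈ 0.55517)
Z = -587 (Z = -823 + 236 = -587)
z(w, S) = S*(312 + w)*(1101 + w) (z(w, S) = ((312 + w)*(1101 + w))*S = S*(312 + w)*(1101 + w))
1/z(Z, c) = 1/(1746*(343512 + (-587)² + 1413*(-587))/3145) = 1/(1746*(343512 + 344569 - 829431)/3145) = 1/((1746/3145)*(-141350)) = 1/(-49359420/629) = -629/49359420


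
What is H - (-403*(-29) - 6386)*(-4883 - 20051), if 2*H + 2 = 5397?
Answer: 264355663/2 ≈ 1.3218e+8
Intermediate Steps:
H = 5395/2 (H = -1 + (½)*5397 = -1 + 5397/2 = 5395/2 ≈ 2697.5)
H - (-403*(-29) - 6386)*(-4883 - 20051) = 5395/2 - (-403*(-29) - 6386)*(-4883 - 20051) = 5395/2 - (11687 - 6386)*(-24934) = 5395/2 - 5301*(-24934) = 5395/2 - 1*(-132175134) = 5395/2 + 132175134 = 264355663/2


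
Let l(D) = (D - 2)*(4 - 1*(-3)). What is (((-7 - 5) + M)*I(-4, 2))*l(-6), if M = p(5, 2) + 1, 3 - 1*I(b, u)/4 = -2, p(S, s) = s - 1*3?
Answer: 13440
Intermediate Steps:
p(S, s) = -3 + s (p(S, s) = s - 3 = -3 + s)
I(b, u) = 20 (I(b, u) = 12 - 4*(-2) = 12 + 8 = 20)
l(D) = -14 + 7*D (l(D) = (-2 + D)*(4 + 3) = (-2 + D)*7 = -14 + 7*D)
M = 0 (M = (-3 + 2) + 1 = -1 + 1 = 0)
(((-7 - 5) + M)*I(-4, 2))*l(-6) = (((-7 - 5) + 0)*20)*(-14 + 7*(-6)) = ((-12 + 0)*20)*(-14 - 42) = -12*20*(-56) = -240*(-56) = 13440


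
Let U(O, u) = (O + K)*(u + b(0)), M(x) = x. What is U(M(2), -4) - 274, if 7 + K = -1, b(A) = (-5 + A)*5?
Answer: -100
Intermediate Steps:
b(A) = -25 + 5*A
K = -8 (K = -7 - 1 = -8)
U(O, u) = (-25 + u)*(-8 + O) (U(O, u) = (O - 8)*(u + (-25 + 5*0)) = (-8 + O)*(u + (-25 + 0)) = (-8 + O)*(u - 25) = (-8 + O)*(-25 + u) = (-25 + u)*(-8 + O))
U(M(2), -4) - 274 = (200 - 25*2 - 8*(-4) + 2*(-4)) - 274 = (200 - 50 + 32 - 8) - 274 = 174 - 274 = -100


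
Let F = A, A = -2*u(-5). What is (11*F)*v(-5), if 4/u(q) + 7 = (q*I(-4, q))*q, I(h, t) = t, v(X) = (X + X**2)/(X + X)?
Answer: -4/3 ≈ -1.3333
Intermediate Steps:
v(X) = (X + X**2)/(2*X) (v(X) = (X + X**2)/((2*X)) = (X + X**2)*(1/(2*X)) = (X + X**2)/(2*X))
u(q) = 4/(-7 + q**3) (u(q) = 4/(-7 + (q*q)*q) = 4/(-7 + q**2*q) = 4/(-7 + q**3))
A = 2/33 (A = -8/(-7 + (-5)**3) = -8/(-7 - 125) = -8/(-132) = -8*(-1)/132 = -2*(-1/33) = 2/33 ≈ 0.060606)
F = 2/33 ≈ 0.060606
(11*F)*v(-5) = (11*(2/33))*(1/2 + (1/2)*(-5)) = 2*(1/2 - 5/2)/3 = (2/3)*(-2) = -4/3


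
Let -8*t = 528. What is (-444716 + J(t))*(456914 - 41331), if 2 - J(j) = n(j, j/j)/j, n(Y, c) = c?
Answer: -12197827749709/66 ≈ -1.8482e+11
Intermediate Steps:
t = -66 (t = -⅛*528 = -66)
J(j) = 2 - 1/j (J(j) = 2 - j/j/j = 2 - 1/j)
(-444716 + J(t))*(456914 - 41331) = (-444716 + (2 - 1/(-66)))*(456914 - 41331) = (-444716 + (2 - 1*(-1/66)))*415583 = (-444716 + (2 + 1/66))*415583 = (-444716 + 133/66)*415583 = -29351123/66*415583 = -12197827749709/66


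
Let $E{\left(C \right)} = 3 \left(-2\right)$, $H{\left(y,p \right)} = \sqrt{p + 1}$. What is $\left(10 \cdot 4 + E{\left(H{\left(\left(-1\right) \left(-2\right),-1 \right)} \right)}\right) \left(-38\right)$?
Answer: $-1292$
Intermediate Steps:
$H{\left(y,p \right)} = \sqrt{1 + p}$
$E{\left(C \right)} = -6$
$\left(10 \cdot 4 + E{\left(H{\left(\left(-1\right) \left(-2\right),-1 \right)} \right)}\right) \left(-38\right) = \left(10 \cdot 4 - 6\right) \left(-38\right) = \left(40 - 6\right) \left(-38\right) = 34 \left(-38\right) = -1292$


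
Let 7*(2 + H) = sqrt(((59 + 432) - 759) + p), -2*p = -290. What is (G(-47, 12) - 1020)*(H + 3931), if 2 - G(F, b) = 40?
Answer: -4156882 - 1058*I*sqrt(123)/7 ≈ -4.1569e+6 - 1676.3*I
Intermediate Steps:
p = 145 (p = -1/2*(-290) = 145)
G(F, b) = -38 (G(F, b) = 2 - 1*40 = 2 - 40 = -38)
H = -2 + I*sqrt(123)/7 (H = -2 + sqrt(((59 + 432) - 759) + 145)/7 = -2 + sqrt((491 - 759) + 145)/7 = -2 + sqrt(-268 + 145)/7 = -2 + sqrt(-123)/7 = -2 + (I*sqrt(123))/7 = -2 + I*sqrt(123)/7 ≈ -2.0 + 1.5844*I)
(G(-47, 12) - 1020)*(H + 3931) = (-38 - 1020)*((-2 + I*sqrt(123)/7) + 3931) = -1058*(3929 + I*sqrt(123)/7) = -4156882 - 1058*I*sqrt(123)/7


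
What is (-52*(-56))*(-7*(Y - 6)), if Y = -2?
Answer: 163072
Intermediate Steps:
(-52*(-56))*(-7*(Y - 6)) = (-52*(-56))*(-7*(-2 - 6)) = 2912*(-7*(-8)) = 2912*56 = 163072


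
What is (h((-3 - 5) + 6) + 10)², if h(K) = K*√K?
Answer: 92 - 40*I*√2 ≈ 92.0 - 56.569*I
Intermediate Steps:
h(K) = K^(3/2)
(h((-3 - 5) + 6) + 10)² = (((-3 - 5) + 6)^(3/2) + 10)² = ((-8 + 6)^(3/2) + 10)² = ((-2)^(3/2) + 10)² = (-2*I*√2 + 10)² = (10 - 2*I*√2)²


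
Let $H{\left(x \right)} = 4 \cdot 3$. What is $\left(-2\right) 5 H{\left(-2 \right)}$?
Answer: $-120$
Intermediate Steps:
$H{\left(x \right)} = 12$
$\left(-2\right) 5 H{\left(-2 \right)} = \left(-2\right) 5 \cdot 12 = \left(-10\right) 12 = -120$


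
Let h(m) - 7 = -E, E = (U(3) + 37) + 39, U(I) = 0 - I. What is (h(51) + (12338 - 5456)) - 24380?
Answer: -17564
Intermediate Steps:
U(I) = -I
E = 73 (E = (-1*3 + 37) + 39 = (-3 + 37) + 39 = 34 + 39 = 73)
h(m) = -66 (h(m) = 7 - 1*73 = 7 - 73 = -66)
(h(51) + (12338 - 5456)) - 24380 = (-66 + (12338 - 5456)) - 24380 = (-66 + 6882) - 24380 = 6816 - 24380 = -17564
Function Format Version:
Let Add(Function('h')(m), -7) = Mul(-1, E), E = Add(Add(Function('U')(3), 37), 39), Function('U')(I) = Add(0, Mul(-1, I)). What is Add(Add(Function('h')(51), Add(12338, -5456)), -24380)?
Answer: -17564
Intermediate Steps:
Function('U')(I) = Mul(-1, I)
E = 73 (E = Add(Add(Mul(-1, 3), 37), 39) = Add(Add(-3, 37), 39) = Add(34, 39) = 73)
Function('h')(m) = -66 (Function('h')(m) = Add(7, Mul(-1, 73)) = Add(7, -73) = -66)
Add(Add(Function('h')(51), Add(12338, -5456)), -24380) = Add(Add(-66, Add(12338, -5456)), -24380) = Add(Add(-66, 6882), -24380) = Add(6816, -24380) = -17564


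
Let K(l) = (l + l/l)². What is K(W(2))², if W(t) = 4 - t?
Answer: 81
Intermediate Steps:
K(l) = (1 + l)² (K(l) = (l + 1)² = (1 + l)²)
K(W(2))² = ((1 + (4 - 1*2))²)² = ((1 + (4 - 2))²)² = ((1 + 2)²)² = (3²)² = 9² = 81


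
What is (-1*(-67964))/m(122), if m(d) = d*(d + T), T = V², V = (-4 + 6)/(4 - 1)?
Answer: 152919/33611 ≈ 4.5497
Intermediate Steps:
V = ⅔ (V = 2/3 = 2*(⅓) = ⅔ ≈ 0.66667)
T = 4/9 (T = (⅔)² = 4/9 ≈ 0.44444)
m(d) = d*(4/9 + d) (m(d) = d*(d + 4/9) = d*(4/9 + d))
(-1*(-67964))/m(122) = (-1*(-67964))/(((⅑)*122*(4 + 9*122))) = 67964/(((⅑)*122*(4 + 1098))) = 67964/(((⅑)*122*1102)) = 67964/(134444/9) = 67964*(9/134444) = 152919/33611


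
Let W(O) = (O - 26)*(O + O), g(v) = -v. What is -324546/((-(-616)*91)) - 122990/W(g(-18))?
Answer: 425053637/1009008 ≈ 421.26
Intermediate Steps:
W(O) = 2*O*(-26 + O) (W(O) = (-26 + O)*(2*O) = 2*O*(-26 + O))
-324546/((-(-616)*91)) - 122990/W(g(-18)) = -324546/((-(-616)*91)) - 122990*1/(36*(-26 - 1*(-18))) = -324546/((-154*(-364))) - 122990*1/(36*(-26 + 18)) = -324546/56056 - 122990/(2*18*(-8)) = -324546*1/56056 - 122990/(-288) = -162273/28028 - 122990*(-1/288) = -162273/28028 + 61495/144 = 425053637/1009008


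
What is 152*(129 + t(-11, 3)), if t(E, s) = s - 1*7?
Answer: 19000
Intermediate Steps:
t(E, s) = -7 + s (t(E, s) = s - 7 = -7 + s)
152*(129 + t(-11, 3)) = 152*(129 + (-7 + 3)) = 152*(129 - 4) = 152*125 = 19000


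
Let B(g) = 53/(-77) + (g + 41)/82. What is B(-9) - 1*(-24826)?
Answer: 78374741/3157 ≈ 24826.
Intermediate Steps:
B(g) = -29/154 + g/82 (B(g) = 53*(-1/77) + (41 + g)*(1/82) = -53/77 + (½ + g/82) = -29/154 + g/82)
B(-9) - 1*(-24826) = (-29/154 + (1/82)*(-9)) - 1*(-24826) = (-29/154 - 9/82) + 24826 = -941/3157 + 24826 = 78374741/3157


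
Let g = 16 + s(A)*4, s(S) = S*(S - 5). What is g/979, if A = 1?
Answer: 0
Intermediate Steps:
s(S) = S*(-5 + S)
g = 0 (g = 16 + (1*(-5 + 1))*4 = 16 + (1*(-4))*4 = 16 - 4*4 = 16 - 16 = 0)
g/979 = 0/979 = 0*(1/979) = 0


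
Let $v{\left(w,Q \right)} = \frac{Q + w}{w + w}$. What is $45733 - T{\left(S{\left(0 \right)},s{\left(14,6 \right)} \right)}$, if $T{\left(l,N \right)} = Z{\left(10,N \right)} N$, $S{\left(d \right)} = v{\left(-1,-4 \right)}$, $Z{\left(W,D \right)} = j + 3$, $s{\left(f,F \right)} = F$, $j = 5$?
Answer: $45685$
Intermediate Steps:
$Z{\left(W,D \right)} = 8$ ($Z{\left(W,D \right)} = 5 + 3 = 8$)
$v{\left(w,Q \right)} = \frac{Q + w}{2 w}$
$S{\left(d \right)} = \frac{5}{2}$ ($S{\left(d \right)} = \frac{-4 - 1}{2 \left(-1\right)} = \frac{1}{2} \left(-1\right) \left(-5\right) = \frac{5}{2}$)
$T{\left(l,N \right)} = 8 N$
$45733 - T{\left(S{\left(0 \right)},s{\left(14,6 \right)} \right)} = 45733 - 8 \cdot 6 = 45733 - 48 = 45685$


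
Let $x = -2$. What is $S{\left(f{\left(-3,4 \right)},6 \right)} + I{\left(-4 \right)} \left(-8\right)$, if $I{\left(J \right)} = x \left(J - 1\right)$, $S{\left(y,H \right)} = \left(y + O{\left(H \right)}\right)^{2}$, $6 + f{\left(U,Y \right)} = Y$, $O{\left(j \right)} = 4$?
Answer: $-76$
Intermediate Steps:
$f{\left(U,Y \right)} = -6 + Y$
$S{\left(y,H \right)} = \left(4 + y\right)^{2}$ ($S{\left(y,H \right)} = \left(y + 4\right)^{2} = \left(4 + y\right)^{2}$)
$I{\left(J \right)} = 2 - 2 J$ ($I{\left(J \right)} = - 2 \left(J - 1\right) = - 2 \left(-1 + J\right) = 2 - 2 J$)
$S{\left(f{\left(-3,4 \right)},6 \right)} + I{\left(-4 \right)} \left(-8\right) = \left(4 + \left(-6 + 4\right)\right)^{2} + \left(2 - -8\right) \left(-8\right) = \left(4 - 2\right)^{2} + \left(2 + 8\right) \left(-8\right) = 2^{2} + 10 \left(-8\right) = 4 - 80 = -76$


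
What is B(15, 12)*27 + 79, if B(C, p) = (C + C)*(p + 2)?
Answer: 11419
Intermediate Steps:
B(C, p) = 2*C*(2 + p) (B(C, p) = (2*C)*(2 + p) = 2*C*(2 + p))
B(15, 12)*27 + 79 = (2*15*(2 + 12))*27 + 79 = (2*15*14)*27 + 79 = 420*27 + 79 = 11340 + 79 = 11419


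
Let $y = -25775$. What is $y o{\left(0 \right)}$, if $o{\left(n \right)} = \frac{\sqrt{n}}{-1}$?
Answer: $0$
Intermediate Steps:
$o{\left(n \right)} = - \sqrt{n}$
$y o{\left(0 \right)} = - 25775 \left(- \sqrt{0}\right) = - 25775 \left(\left(-1\right) 0\right) = \left(-25775\right) 0 = 0$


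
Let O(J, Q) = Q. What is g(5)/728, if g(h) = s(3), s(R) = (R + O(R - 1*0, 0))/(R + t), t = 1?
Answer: 3/2912 ≈ 0.0010302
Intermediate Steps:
s(R) = R/(1 + R) (s(R) = (R + 0)/(R + 1) = R/(1 + R))
g(h) = ¾ (g(h) = 3/(1 + 3) = 3/4 = 3*(¼) = ¾)
g(5)/728 = (¾)/728 = (¾)*(1/728) = 3/2912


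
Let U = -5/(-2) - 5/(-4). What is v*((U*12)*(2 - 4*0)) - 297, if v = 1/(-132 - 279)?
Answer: -40719/137 ≈ -297.22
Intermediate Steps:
v = -1/411 (v = 1/(-411) = -1/411 ≈ -0.0024331)
U = 15/4 (U = -5*(-½) - 5*(-¼) = 5/2 + 5/4 = 15/4 ≈ 3.7500)
v*((U*12)*(2 - 4*0)) - 297 = -(15/4)*12*(2 - 4*0)/411 - 297 = -15*(2 + 0)/137 - 297 = -15*2/137 - 297 = -1/411*90 - 297 = -30/137 - 297 = -40719/137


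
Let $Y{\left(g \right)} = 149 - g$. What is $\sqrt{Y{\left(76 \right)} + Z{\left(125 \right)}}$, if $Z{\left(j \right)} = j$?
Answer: $3 \sqrt{22} \approx 14.071$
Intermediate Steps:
$\sqrt{Y{\left(76 \right)} + Z{\left(125 \right)}} = \sqrt{\left(149 - 76\right) + 125} = \sqrt{73 + 125} = \sqrt{198} = 3 \sqrt{22}$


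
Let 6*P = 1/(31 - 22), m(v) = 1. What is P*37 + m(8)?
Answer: 91/54 ≈ 1.6852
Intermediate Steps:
P = 1/54 (P = 1/(6*(31 - 22)) = (⅙)/9 = (⅙)*(⅑) = 1/54 ≈ 0.018519)
P*37 + m(8) = (1/54)*37 + 1 = 37/54 + 1 = 91/54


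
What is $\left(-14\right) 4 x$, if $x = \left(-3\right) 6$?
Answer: $1008$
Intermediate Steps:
$x = -18$
$\left(-14\right) 4 x = \left(-14\right) 4 \left(-18\right) = \left(-56\right) \left(-18\right) = 1008$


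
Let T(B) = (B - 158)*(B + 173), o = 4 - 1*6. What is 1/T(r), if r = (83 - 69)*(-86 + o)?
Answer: 1/1472010 ≈ 6.7934e-7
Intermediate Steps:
o = -2 (o = 4 - 6 = -2)
r = -1232 (r = (83 - 69)*(-86 - 2) = 14*(-88) = -1232)
T(B) = (-158 + B)*(173 + B)
1/T(r) = 1/(-27334 + (-1232)² + 15*(-1232)) = 1/(-27334 + 1517824 - 18480) = 1/1472010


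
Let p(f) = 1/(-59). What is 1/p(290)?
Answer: -59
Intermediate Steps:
p(f) = -1/59
1/p(290) = 1/(-1/59) = -59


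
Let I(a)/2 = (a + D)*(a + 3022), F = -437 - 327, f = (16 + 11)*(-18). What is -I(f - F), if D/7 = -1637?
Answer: 73794600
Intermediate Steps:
f = -486 (f = 27*(-18) = -486)
F = -764
D = -11459 (D = 7*(-1637) = -11459)
I(a) = 2*(-11459 + a)*(3022 + a) (I(a) = 2*((a - 11459)*(a + 3022)) = 2*((-11459 + a)*(3022 + a)) = 2*(-11459 + a)*(3022 + a))
-I(f - F) = -(-69258196 - 16874*(-486 - 1*(-764)) + 2*(-486 - 1*(-764))²) = -(-69258196 - 16874*(-486 + 764) + 2*(-486 + 764)²) = -(-69258196 - 16874*278 + 2*278²) = -(-69258196 - 4690972 + 2*77284) = -(-69258196 - 4690972 + 154568) = -1*(-73794600) = 73794600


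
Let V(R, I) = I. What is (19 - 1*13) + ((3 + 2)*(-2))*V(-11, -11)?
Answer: 116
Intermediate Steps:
(19 - 1*13) + ((3 + 2)*(-2))*V(-11, -11) = (19 - 1*13) + ((3 + 2)*(-2))*(-11) = (19 - 13) + (5*(-2))*(-11) = 6 - 10*(-11) = 6 + 110 = 116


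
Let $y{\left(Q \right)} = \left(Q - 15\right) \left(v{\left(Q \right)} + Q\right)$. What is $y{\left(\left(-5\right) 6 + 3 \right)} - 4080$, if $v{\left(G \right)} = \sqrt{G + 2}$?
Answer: $-2946 - 210 i \approx -2946.0 - 210.0 i$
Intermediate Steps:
$v{\left(G \right)} = \sqrt{2 + G}$
$y{\left(Q \right)} = \left(-15 + Q\right) \left(Q + \sqrt{2 + Q}\right)$ ($y{\left(Q \right)} = \left(Q - 15\right) \left(\sqrt{2 + Q} + Q\right) = \left(-15 + Q\right) \left(Q + \sqrt{2 + Q}\right)$)
$y{\left(\left(-5\right) 6 + 3 \right)} - 4080 = \left(\left(\left(-5\right) 6 + 3\right)^{2} - 15 \left(\left(-5\right) 6 + 3\right) - 15 \sqrt{2 + \left(\left(-5\right) 6 + 3\right)} + \left(\left(-5\right) 6 + 3\right) \sqrt{2 + \left(\left(-5\right) 6 + 3\right)}\right) - 4080 = \left(\left(-30 + 3\right)^{2} - 15 \left(-30 + 3\right) - 15 \sqrt{2 + \left(-30 + 3\right)} + \left(-30 + 3\right) \sqrt{2 + \left(-30 + 3\right)}\right) - 4080 = \left(\left(-27\right)^{2} - -405 - 15 \sqrt{2 - 27} - 27 \sqrt{2 - 27}\right) - 4080 = \left(729 + 405 - 15 \sqrt{-25} - 27 \sqrt{-25}\right) - 4080 = \left(729 + 405 - 15 \cdot 5 i - 27 \cdot 5 i\right) - 4080 = \left(729 + 405 - 75 i - 135 i\right) - 4080 = \left(1134 - 210 i\right) - 4080 = -2946 - 210 i$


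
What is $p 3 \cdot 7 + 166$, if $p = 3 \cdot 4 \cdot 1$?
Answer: $418$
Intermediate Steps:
$p = 12$ ($p = 12 \cdot 1 = 12$)
$p 3 \cdot 7 + 166 = 12 \cdot 3 \cdot 7 + 166 = 36 \cdot 7 + 166 = 252 + 166 = 418$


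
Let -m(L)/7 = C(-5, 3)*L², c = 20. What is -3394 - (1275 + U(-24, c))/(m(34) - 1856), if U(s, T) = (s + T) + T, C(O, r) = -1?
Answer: -21166275/6236 ≈ -3394.2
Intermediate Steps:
U(s, T) = s + 2*T (U(s, T) = (T + s) + T = s + 2*T)
m(L) = 7*L² (m(L) = -(-7)*L² = 7*L²)
-3394 - (1275 + U(-24, c))/(m(34) - 1856) = -3394 - (1275 + (-24 + 2*20))/(7*34² - 1856) = -3394 - (1275 + (-24 + 40))/(7*1156 - 1856) = -3394 - (1275 + 16)/(8092 - 1856) = -3394 - 1291/6236 = -21166275/6236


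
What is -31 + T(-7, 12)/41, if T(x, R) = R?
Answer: -1259/41 ≈ -30.707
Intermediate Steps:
-31 + T(-7, 12)/41 = -31 + 12/41 = -1259/41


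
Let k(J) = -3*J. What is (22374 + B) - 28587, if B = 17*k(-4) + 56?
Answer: -5953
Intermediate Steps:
B = 260 (B = 17*(-3*(-4)) + 56 = 17*12 + 56 = 204 + 56 = 260)
(22374 + B) - 28587 = (22374 + 260) - 28587 = 22634 - 28587 = -5953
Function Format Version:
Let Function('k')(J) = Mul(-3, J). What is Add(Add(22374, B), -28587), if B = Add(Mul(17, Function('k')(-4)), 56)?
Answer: -5953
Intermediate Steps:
B = 260 (B = Add(Mul(17, Mul(-3, -4)), 56) = Add(Mul(17, 12), 56) = Add(204, 56) = 260)
Add(Add(22374, B), -28587) = Add(Add(22374, 260), -28587) = Add(22634, -28587) = -5953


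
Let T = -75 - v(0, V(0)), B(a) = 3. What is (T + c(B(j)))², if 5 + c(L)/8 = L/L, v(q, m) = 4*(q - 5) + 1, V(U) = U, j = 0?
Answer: 7744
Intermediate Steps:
v(q, m) = -19 + 4*q (v(q, m) = 4*(-5 + q) + 1 = (-20 + 4*q) + 1 = -19 + 4*q)
c(L) = -32 (c(L) = -40 + 8*(L/L) = -40 + 8*1 = -40 + 8 = -32)
T = -56 (T = -75 - (-19 + 4*0) = -75 - (-19 + 0) = -75 - 1*(-19) = -75 + 19 = -56)
(T + c(B(j)))² = (-56 - 32)² = (-88)² = 7744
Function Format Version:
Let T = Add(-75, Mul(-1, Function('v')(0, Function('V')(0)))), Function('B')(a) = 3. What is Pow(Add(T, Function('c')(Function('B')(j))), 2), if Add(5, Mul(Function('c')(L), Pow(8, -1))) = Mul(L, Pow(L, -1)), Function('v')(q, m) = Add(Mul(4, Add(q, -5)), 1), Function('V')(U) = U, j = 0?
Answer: 7744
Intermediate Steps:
Function('v')(q, m) = Add(-19, Mul(4, q)) (Function('v')(q, m) = Add(Mul(4, Add(-5, q)), 1) = Add(Add(-20, Mul(4, q)), 1) = Add(-19, Mul(4, q)))
Function('c')(L) = -32 (Function('c')(L) = Add(-40, Mul(8, Mul(L, Pow(L, -1)))) = Add(-40, Mul(8, 1)) = Add(-40, 8) = -32)
T = -56 (T = Add(-75, Mul(-1, Add(-19, Mul(4, 0)))) = Add(-75, Mul(-1, Add(-19, 0))) = Add(-75, Mul(-1, -19)) = Add(-75, 19) = -56)
Pow(Add(T, Function('c')(Function('B')(j))), 2) = Pow(Add(-56, -32), 2) = Pow(-88, 2) = 7744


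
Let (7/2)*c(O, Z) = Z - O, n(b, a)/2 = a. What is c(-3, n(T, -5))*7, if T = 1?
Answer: -14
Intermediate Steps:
n(b, a) = 2*a
c(O, Z) = -2*O/7 + 2*Z/7 (c(O, Z) = 2*(Z - O)/7 = -2*O/7 + 2*Z/7)
c(-3, n(T, -5))*7 = (-2/7*(-3) + 2*(2*(-5))/7)*7 = (6/7 + (2/7)*(-10))*7 = (6/7 - 20/7)*7 = -2*7 = -14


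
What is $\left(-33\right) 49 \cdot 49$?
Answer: $-79233$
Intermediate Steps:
$\left(-33\right) 49 \cdot 49 = \left(-1617\right) 49 = -79233$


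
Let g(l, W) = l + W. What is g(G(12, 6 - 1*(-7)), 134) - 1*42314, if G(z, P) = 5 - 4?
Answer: -42179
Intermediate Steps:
G(z, P) = 1
g(l, W) = W + l
g(G(12, 6 - 1*(-7)), 134) - 1*42314 = (134 + 1) - 1*42314 = 135 - 42314 = -42179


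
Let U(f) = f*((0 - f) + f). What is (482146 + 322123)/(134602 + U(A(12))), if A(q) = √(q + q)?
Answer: 804269/134602 ≈ 5.9752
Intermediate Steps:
A(q) = √2*√q (A(q) = √(2*q) = √2*√q)
U(f) = 0 (U(f) = f*(-f + f) = f*0 = 0)
(482146 + 322123)/(134602 + U(A(12))) = (482146 + 322123)/(134602 + 0) = 804269/134602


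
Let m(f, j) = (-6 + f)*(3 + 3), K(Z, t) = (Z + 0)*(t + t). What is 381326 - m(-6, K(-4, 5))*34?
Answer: 383774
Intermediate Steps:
K(Z, t) = 2*Z*t (K(Z, t) = Z*(2*t) = 2*Z*t)
m(f, j) = -36 + 6*f (m(f, j) = (-6 + f)*6 = -36 + 6*f)
381326 - m(-6, K(-4, 5))*34 = 381326 - (-36 + 6*(-6))*34 = 381326 - (-36 - 36)*34 = 381326 - (-72)*34 = 381326 - 1*(-2448) = 381326 + 2448 = 383774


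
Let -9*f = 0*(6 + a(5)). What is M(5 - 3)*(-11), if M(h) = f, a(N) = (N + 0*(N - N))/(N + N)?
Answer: 0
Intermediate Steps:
a(N) = ½ (a(N) = (N + 0*0)/((2*N)) = (N + 0)*(1/(2*N)) = N*(1/(2*N)) = ½)
f = 0 (f = -0*(6 + ½) = -0*13/2 = -⅑*0 = 0)
M(h) = 0
M(5 - 3)*(-11) = 0*(-11) = 0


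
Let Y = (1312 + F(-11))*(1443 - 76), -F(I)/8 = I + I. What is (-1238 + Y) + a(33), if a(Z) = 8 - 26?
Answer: 2032840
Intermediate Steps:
F(I) = -16*I (F(I) = -8*(I + I) = -16*I)
a(Z) = -18
Y = 2034096 (Y = (1312 - 16*(-11))*(1443 - 76) = (1312 + 176)*1367 = 1488*1367 = 2034096)
(-1238 + Y) + a(33) = (-1238 + 2034096) - 18 = 2032858 - 18 = 2032840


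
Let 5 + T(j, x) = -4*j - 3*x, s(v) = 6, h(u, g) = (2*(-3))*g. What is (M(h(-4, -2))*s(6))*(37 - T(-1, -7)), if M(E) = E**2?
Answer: 14688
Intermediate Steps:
h(u, g) = -6*g
T(j, x) = -5 - 4*j - 3*x (T(j, x) = -5 + (-4*j - 3*x) = -5 - 4*j - 3*x)
(M(h(-4, -2))*s(6))*(37 - T(-1, -7)) = ((-6*(-2))**2*6)*(37 - (-5 - 4*(-1) - 3*(-7))) = (12**2*6)*(37 - (-5 + 4 + 21)) = (144*6)*(37 - 1*20) = 864*(37 - 20) = 864*17 = 14688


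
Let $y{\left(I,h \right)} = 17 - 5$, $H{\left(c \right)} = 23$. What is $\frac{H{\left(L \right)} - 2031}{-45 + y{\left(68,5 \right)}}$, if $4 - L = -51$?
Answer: $\frac{2008}{33} \approx 60.849$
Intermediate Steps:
$L = 55$ ($L = 4 - -51 = 4 + 51 = 55$)
$y{\left(I,h \right)} = 12$ ($y{\left(I,h \right)} = 17 - 5 = 12$)
$\frac{H{\left(L \right)} - 2031}{-45 + y{\left(68,5 \right)}} = \frac{23 - 2031}{-45 + 12} = - \frac{2008}{-33} = \left(-2008\right) \left(- \frac{1}{33}\right) = \frac{2008}{33}$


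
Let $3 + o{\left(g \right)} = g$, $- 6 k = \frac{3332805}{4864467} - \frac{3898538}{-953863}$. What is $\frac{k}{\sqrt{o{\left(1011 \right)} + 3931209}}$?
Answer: $- \frac{7381116274987 \sqrt{436913}}{12163749897232159038} \approx -0.0004011$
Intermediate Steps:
$k = - \frac{7381116274987}{9280070172042}$ ($k = - \frac{\frac{3332805}{4864467} - \frac{3898538}{-953863}}{6} = - \frac{3332805 \cdot \frac{1}{4864467} - - \frac{3898538}{953863}}{6} = - \frac{\frac{1110935}{1621489} + \frac{3898538}{953863}}{6} = \left(- \frac{1}{6}\right) \frac{7381116274987}{1546678362007} = - \frac{7381116274987}{9280070172042} \approx -0.79537$)
$o{\left(g \right)} = -3 + g$
$\frac{k}{\sqrt{o{\left(1011 \right)} + 3931209}} = - \frac{7381116274987}{9280070172042 \sqrt{\left(-3 + 1011\right) + 3931209}} = - \frac{7381116274987}{9280070172042 \sqrt{1008 + 3931209}} = - \frac{7381116274987}{9280070172042 \sqrt{3932217}} = - \frac{7381116274987}{9280070172042 \cdot 3 \sqrt{436913}} = - \frac{7381116274987 \frac{\sqrt{436913}}{1310739}}{9280070172042} = - \frac{7381116274987 \sqrt{436913}}{12163749897232159038}$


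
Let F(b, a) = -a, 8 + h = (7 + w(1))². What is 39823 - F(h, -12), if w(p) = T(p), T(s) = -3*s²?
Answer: 39811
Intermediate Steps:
w(p) = -3*p²
h = 8 (h = -8 + (7 - 3*1²)² = -8 + (7 - 3*1)² = -8 + (7 - 3)² = -8 + 4² = -8 + 16 = 8)
39823 - F(h, -12) = 39823 - (-1)*(-12) = 39823 - 1*12 = 39823 - 12 = 39811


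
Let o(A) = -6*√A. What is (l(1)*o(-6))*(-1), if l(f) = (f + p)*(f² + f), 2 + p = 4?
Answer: 36*I*√6 ≈ 88.182*I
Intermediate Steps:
p = 2 (p = -2 + 4 = 2)
l(f) = (2 + f)*(f + f²) (l(f) = (f + 2)*(f² + f) = (2 + f)*(f + f²))
(l(1)*o(-6))*(-1) = ((1*(2 + 1² + 3*1))*(-6*I*√6))*(-1) = ((1*(2 + 1 + 3))*(-6*I*√6))*(-1) = ((1*6)*(-6*I*√6))*(-1) = (6*(-6*I*√6))*(-1) = -36*I*√6*(-1) = 36*I*√6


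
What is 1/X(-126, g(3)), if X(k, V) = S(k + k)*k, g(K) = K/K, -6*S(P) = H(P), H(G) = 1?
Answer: 1/21 ≈ 0.047619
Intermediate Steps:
S(P) = -⅙ (S(P) = -⅙*1 = -⅙)
g(K) = 1
X(k, V) = -k/6
1/X(-126, g(3)) = 1/(-⅙*(-126)) = 1/21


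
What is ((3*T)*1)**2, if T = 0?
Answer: 0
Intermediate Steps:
((3*T)*1)**2 = ((3*0)*1)**2 = (0*1)**2 = 0**2 = 0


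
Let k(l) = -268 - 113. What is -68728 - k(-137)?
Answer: -68347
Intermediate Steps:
k(l) = -381
-68728 - k(-137) = -68728 - 1*(-381) = -68728 + 381 = -68347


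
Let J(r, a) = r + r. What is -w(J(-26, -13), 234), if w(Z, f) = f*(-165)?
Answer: 38610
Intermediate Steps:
J(r, a) = 2*r
w(Z, f) = -165*f
-w(J(-26, -13), 234) = -(-165)*234 = -1*(-38610) = 38610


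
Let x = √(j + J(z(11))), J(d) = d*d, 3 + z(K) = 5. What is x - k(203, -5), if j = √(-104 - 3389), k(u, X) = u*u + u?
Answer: -41412 + √(4 + I*√3493) ≈ -41406.0 + 5.2553*I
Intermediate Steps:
z(K) = 2 (z(K) = -3 + 5 = 2)
J(d) = d²
k(u, X) = u + u² (k(u, X) = u² + u = u + u²)
j = I*√3493 (j = √(-3493) = I*√3493 ≈ 59.102*I)
x = √(4 + I*√3493) (x = √(I*√3493 + 2²) = √(I*√3493 + 4) = √(4 + I*√3493) ≈ 5.623 + 5.2553*I)
x - k(203, -5) = √(4 + I*√3493) - 203*(1 + 203) = √(4 + I*√3493) - 203*204 = √(4 + I*√3493) - 1*41412 = √(4 + I*√3493) - 41412 = -41412 + √(4 + I*√3493)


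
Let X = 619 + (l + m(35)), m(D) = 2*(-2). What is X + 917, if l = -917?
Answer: 615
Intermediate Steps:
m(D) = -4
X = -302 (X = 619 + (-917 - 4) = 619 - 921 = -302)
X + 917 = -302 + 917 = 615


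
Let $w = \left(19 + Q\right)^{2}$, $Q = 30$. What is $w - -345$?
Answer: $2746$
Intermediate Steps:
$w = 2401$ ($w = \left(19 + 30\right)^{2} = 49^{2} = 2401$)
$w - -345 = 2401 - -345 = 2401 + 345 = 2746$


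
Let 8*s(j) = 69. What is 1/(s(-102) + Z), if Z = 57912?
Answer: 8/463365 ≈ 1.7265e-5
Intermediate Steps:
s(j) = 69/8 (s(j) = (1/8)*69 = 69/8)
1/(s(-102) + Z) = 1/(69/8 + 57912) = 1/(463365/8) = 8/463365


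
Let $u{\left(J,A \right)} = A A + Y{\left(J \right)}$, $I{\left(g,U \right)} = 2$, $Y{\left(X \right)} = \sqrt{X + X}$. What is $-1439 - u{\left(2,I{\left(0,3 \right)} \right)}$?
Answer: $-1445$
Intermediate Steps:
$Y{\left(X \right)} = \sqrt{2} \sqrt{X}$ ($Y{\left(X \right)} = \sqrt{2 X} = \sqrt{2} \sqrt{X}$)
$u{\left(J,A \right)} = A^{2} + \sqrt{2} \sqrt{J}$ ($u{\left(J,A \right)} = A A + \sqrt{2} \sqrt{J} = A^{2} + \sqrt{2} \sqrt{J}$)
$-1439 - u{\left(2,I{\left(0,3 \right)} \right)} = -1439 - \left(2^{2} + \sqrt{2} \sqrt{2}\right) = -1439 - \left(4 + 2\right) = -1439 - 6 = -1445$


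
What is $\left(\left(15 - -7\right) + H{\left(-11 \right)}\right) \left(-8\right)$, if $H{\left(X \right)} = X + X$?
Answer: $0$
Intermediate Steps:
$H{\left(X \right)} = 2 X$
$\left(\left(15 - -7\right) + H{\left(-11 \right)}\right) \left(-8\right) = \left(\left(15 - -7\right) + 2 \left(-11\right)\right) \left(-8\right) = \left(\left(15 + 7\right) - 22\right) \left(-8\right) = \left(22 - 22\right) \left(-8\right) = 0 \left(-8\right) = 0$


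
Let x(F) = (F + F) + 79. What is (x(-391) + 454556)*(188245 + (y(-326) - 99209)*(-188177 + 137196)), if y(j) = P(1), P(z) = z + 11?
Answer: 2295293697384206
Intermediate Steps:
x(F) = 79 + 2*F (x(F) = 2*F + 79 = 79 + 2*F)
P(z) = 11 + z
y(j) = 12 (y(j) = 11 + 1 = 12)
(x(-391) + 454556)*(188245 + (y(-326) - 99209)*(-188177 + 137196)) = ((79 + 2*(-391)) + 454556)*(188245 + (12 - 99209)*(-188177 + 137196)) = ((79 - 782) + 454556)*(188245 - 99197*(-50981)) = (-703 + 454556)*(188245 + 5057162257) = 453853*5057350502 = 2295293697384206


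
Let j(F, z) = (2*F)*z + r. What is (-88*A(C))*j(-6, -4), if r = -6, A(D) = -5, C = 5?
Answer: 18480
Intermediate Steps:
j(F, z) = -6 + 2*F*z (j(F, z) = (2*F)*z - 6 = 2*F*z - 6 = -6 + 2*F*z)
(-88*A(C))*j(-6, -4) = (-88*(-5))*(-6 + 2*(-6)*(-4)) = 440*(-6 + 48) = 440*42 = 18480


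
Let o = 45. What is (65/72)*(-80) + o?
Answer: -245/9 ≈ -27.222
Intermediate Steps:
(65/72)*(-80) + o = (65/72)*(-80) + 45 = -650/9 + 45 = -245/9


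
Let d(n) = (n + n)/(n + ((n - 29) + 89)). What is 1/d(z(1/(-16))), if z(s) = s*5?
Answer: -95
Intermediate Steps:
z(s) = 5*s
d(n) = 2*n/(60 + 2*n) (d(n) = (2*n)/(n + ((-29 + n) + 89)) = (2*n)/(n + (60 + n)) = (2*n)/(60 + 2*n) = 2*n/(60 + 2*n))
1/d(z(1/(-16))) = 1/((5/(-16))/(30 + 5/(-16))) = 1/((5*(-1/16))/(30 + 5*(-1/16))) = 1/(-5/(16*(30 - 5/16))) = 1/(-5/(16*475/16)) = 1/(-5/16*16/475) = 1/(-1/95) = -95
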